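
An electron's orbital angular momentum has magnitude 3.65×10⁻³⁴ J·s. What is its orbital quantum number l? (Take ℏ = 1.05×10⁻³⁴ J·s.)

l = 3

In units of ℏ, |L| ≈ 3.476.
(|L|/ℏ)² = l(l+1) ≈ 12.08 ⇒ l = 3.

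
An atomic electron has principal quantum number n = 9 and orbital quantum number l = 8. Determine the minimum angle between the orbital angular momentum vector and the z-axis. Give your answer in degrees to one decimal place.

θ_min ≈ 19.5°

|L|² = l(l+1)ℏ² = 72ℏ², so |L| = 6√2 ℏ.
The smallest angle corresponds to the largest L_z, i.e. m_l = l = 8, giving L_z = 8ℏ.
cos θ_min = 8/√72, so θ_min ≈ 19.5°.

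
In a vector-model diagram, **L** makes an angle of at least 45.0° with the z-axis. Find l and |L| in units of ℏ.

At minimum angle, m_l = l, so cos θ = l/√(l(l+1)); cos²θ = l/(l+1) = 0.5000.
Solving: l = 1.
Then |L| = ℏ√(1·2) = √2 ℏ.

l = 1, |L| = √2 ℏ ≈ 1.414ℏ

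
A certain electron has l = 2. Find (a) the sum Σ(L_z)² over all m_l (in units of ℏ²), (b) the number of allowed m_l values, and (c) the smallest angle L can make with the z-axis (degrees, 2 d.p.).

Σ(L_z)² = 10 ℏ²; 5 values; θ_min ≈ 35.26°

Σ m_l² = 10, so Σ(L_z)² = 10 ℏ².
There are 2l+1 = 5 values of m_l.
cos θ_min = 2/√6, so θ_min ≈ 35.26°.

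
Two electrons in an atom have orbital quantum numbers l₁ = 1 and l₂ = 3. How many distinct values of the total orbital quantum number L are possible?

3

L runs from |1 − 3| = 2 to 1 + 3 = 4.
So L can be 2, 3, 4.
That is 3 values.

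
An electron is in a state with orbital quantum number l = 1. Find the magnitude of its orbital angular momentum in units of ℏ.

|L| = √2 ℏ ≈ 1.414ℏ

|L| = ℏ√(l(l+1)) = ℏ√(1·2) = √2 ℏ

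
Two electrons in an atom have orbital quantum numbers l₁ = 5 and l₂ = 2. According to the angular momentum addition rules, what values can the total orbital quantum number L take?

By the triangle rule, |l₁ − l₂| ≤ L ≤ l₁ + l₂.
Allowed values: L = 3, 4, 5, 6, 7.

L = 3, 4, 5, 6, 7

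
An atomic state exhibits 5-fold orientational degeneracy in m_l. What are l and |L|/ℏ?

l = 2, |L| = √6 ℏ ≈ 2.449ℏ

5 = 2l + 1, so l = (5−1)/2 = 2.
|L| = ℏ√(l(l+1)) = ℏ√(2·3) = √6 ℏ.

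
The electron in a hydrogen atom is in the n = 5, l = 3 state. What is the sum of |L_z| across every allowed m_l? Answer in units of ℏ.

Σ|L_z| = 12 ℏ

The allowed m_l values are -3, -2, -1, 0, 1, 2, 3.
Σ|m_l| = 2(1+2+…+3) = 12.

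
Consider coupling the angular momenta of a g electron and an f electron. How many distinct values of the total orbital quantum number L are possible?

7

L runs from |4 − 3| = 1 to 4 + 3 = 7.
L ∈ {1, 2, 3, 4, 5, 6, 7}.
That is 7 values.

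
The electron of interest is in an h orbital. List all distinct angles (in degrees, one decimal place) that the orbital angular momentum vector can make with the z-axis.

An h state has l = 5.
|L|² = l(l+1)ℏ² = 30ℏ², so |L| = √30 ℏ.
cos θ = m_l/√30 for each m_l ∈ {-5, -4, -3, -2, -1, 0, 1, 2, 3, 4, 5}.

θ ∈ {24.1°, 43.1°, 56.8°, 68.6°, 79.5°, 90.0°, 100.5°, 111.4°, 123.2°, 136.9°, 155.9°}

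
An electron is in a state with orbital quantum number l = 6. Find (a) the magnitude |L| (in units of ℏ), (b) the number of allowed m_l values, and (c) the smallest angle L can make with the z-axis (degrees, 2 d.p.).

|L| = ℏ√(6·7) = √42 ℏ ≈ 6.481ℏ.
There are 2l+1 = 13 values of m_l.
cos θ_min = 6/√42, so θ_min ≈ 22.21°.

|L| = √42 ℏ ≈ 6.481ℏ; 13 values; θ_min ≈ 22.21°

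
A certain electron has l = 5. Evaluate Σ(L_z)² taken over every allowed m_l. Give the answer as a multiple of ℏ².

m_l ∈ {-5, -4, -3, -2, -1, 0, 1, 2, 3, 4, 5}.
Σ m_l² = 2·(1 + 4 + 9 + 16 + 25) = 110.

Σ(L_z)² = 110 ℏ²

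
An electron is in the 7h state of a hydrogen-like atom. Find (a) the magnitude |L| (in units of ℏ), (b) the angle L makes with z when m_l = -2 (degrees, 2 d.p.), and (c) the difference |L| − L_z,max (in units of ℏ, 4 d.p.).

For 7h, l = 5.
|L| = ℏ√(5·6) = √30 ℏ ≈ 5.477ℏ.
For m_l = -2: cos θ = -2/√30, θ ≈ 111.42°.
|L| − L_z,max = (√30 − 5)ℏ ≈ 0.4772ℏ.

|L| = √30 ℏ ≈ 5.477ℏ; θ(m_l=-2) ≈ 111.42°; |L|−L_z,max ≈ 0.4772ℏ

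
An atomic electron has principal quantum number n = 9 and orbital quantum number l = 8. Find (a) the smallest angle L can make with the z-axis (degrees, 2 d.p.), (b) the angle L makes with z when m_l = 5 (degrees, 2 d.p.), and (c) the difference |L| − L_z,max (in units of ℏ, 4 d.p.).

θ_min ≈ 19.47°; θ(m_l=5) ≈ 53.90°; |L|−L_z,max ≈ 0.4853ℏ

cos θ_min = 8/√72, so θ_min ≈ 19.47°.
For m_l = 5: cos θ = 5/√72, θ ≈ 53.90°.
|L| − L_z,max = (6√2 − 8)ℏ ≈ 0.4853ℏ.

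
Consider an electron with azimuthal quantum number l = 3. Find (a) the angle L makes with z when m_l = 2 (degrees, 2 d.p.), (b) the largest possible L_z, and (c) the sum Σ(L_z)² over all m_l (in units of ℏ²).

For m_l = 2: cos θ = 2/√12, θ ≈ 54.74°.
L_z,max = lℏ = 3ℏ.
Σ m_l² = 28, so Σ(L_z)² = 28 ℏ².

θ(m_l=2) ≈ 54.74°; L_z,max = 3ℏ; Σ(L_z)² = 28 ℏ²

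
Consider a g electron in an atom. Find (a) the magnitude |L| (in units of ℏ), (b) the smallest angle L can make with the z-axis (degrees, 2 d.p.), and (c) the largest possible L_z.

G corresponds to l = 4.
|L| = ℏ√(4·5) = 2√5 ℏ ≈ 4.472ℏ.
cos θ_min = 4/√20, so θ_min ≈ 26.57°.
L_z,max = lℏ = 4ℏ.

|L| = 2√5 ℏ ≈ 4.472ℏ; θ_min ≈ 26.57°; L_z,max = 4ℏ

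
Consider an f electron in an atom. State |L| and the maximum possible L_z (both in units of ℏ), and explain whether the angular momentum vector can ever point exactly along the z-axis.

The letter f corresponds to l = 3.
|L| = 2√3 ℏ ≈ 3.4641ℏ, while L_z,max = lℏ = 3ℏ.
Since |L| > L_z,max, the vector can never point exactly along z; the closest it comes is θ_min = arccos(3/√12) ≈ 30.0°.

No: L_z,max = 3ℏ < |L| = 2√3 ℏ ≈ 3.464ℏ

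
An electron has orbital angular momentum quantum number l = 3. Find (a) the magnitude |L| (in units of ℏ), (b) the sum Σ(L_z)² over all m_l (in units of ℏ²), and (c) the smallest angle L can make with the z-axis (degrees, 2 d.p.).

|L| = 2√3 ℏ ≈ 3.464ℏ; Σ(L_z)² = 28 ℏ²; θ_min ≈ 30.00°

|L| = ℏ√(3·4) = 2√3 ℏ ≈ 3.464ℏ.
Σ m_l² = 28, so Σ(L_z)² = 28 ℏ².
cos θ_min = 3/√12, so θ_min ≈ 30.00°.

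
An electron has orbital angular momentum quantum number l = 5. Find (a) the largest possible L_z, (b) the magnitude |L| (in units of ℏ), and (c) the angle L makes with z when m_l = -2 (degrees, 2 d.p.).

L_z,max = lℏ = 5ℏ.
|L| = ℏ√(5·6) = √30 ℏ ≈ 5.477ℏ.
For m_l = -2: cos θ = -2/√30, θ ≈ 111.42°.

L_z,max = 5ℏ; |L| = √30 ℏ ≈ 5.477ℏ; θ(m_l=-2) ≈ 111.42°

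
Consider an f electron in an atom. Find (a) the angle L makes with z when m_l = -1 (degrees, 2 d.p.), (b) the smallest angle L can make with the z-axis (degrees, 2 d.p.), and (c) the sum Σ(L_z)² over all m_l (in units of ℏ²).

θ(m_l=-1) ≈ 106.78°; θ_min ≈ 30.00°; Σ(L_z)² = 28 ℏ²

The letter f corresponds to l = 3.
For m_l = -1: cos θ = -1/√12, θ ≈ 106.78°.
cos θ_min = 3/√12, so θ_min ≈ 30.00°.
Σ m_l² = 28, so Σ(L_z)² = 28 ℏ².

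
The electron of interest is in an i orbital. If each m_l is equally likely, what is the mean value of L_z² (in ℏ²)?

⟨L_z²⟩ = 14 ℏ²

The letter i corresponds to l = 6.
m_l runs from −6 to 6, i.e. {-6, -5, -4, -3, -2, -1, 0, 1, 2, 3, 4, 5, 6}.
⟨L_z²⟩ = ℏ²·(Σ m_l²)/(2l+1) = ℏ²·182/13 = 14ℏ².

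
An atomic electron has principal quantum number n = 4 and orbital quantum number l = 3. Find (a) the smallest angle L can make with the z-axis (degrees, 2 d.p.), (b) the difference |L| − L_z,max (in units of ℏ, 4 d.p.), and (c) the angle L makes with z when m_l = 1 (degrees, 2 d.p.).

θ_min ≈ 30.00°; |L|−L_z,max ≈ 0.4641ℏ; θ(m_l=1) ≈ 73.22°

cos θ_min = 3/√12, so θ_min ≈ 30.00°.
|L| − L_z,max = (2√3 − 3)ℏ ≈ 0.4641ℏ.
For m_l = 1: cos θ = 1/√12, θ ≈ 73.22°.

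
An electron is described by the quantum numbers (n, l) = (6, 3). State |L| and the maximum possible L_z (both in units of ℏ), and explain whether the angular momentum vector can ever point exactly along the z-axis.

No: L_z,max = 3ℏ < |L| = 2√3 ℏ ≈ 3.464ℏ

|L| = 2√3 ℏ ≈ 3.4641ℏ, while L_z,max = lℏ = 3ℏ.
Since |L| > L_z,max, the vector can never point exactly along z; the closest it comes is θ_min = arccos(3/√12) ≈ 30.0°.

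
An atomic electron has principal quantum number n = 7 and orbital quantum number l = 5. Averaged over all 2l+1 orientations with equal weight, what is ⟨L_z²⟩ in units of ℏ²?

m_l runs from −5 to 5, i.e. {-5, -4, -3, -2, -1, 0, 1, 2, 3, 4, 5}.
⟨L_z²⟩ = ℏ²·l(l+1)/3 = 10ℏ².

⟨L_z²⟩ = 10 ℏ²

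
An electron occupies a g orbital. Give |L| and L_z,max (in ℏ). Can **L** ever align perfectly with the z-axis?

No: L_z,max = 4ℏ < |L| = 2√5 ℏ ≈ 4.472ℏ

The letter g corresponds to l = 4.
|L| = 2√5 ℏ ≈ 4.4721ℏ, while L_z,max = lℏ = 4ℏ.
Since |L| > L_z,max, the vector can never point exactly along z; the closest it comes is θ_min = arccos(4/√20) ≈ 26.6°.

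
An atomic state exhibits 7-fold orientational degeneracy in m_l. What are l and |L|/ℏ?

Since there are 2l+1 = 7 values of m_l, l = 3.
|L| = ℏ√(l(l+1)) = ℏ√(3·4) = 2√3 ℏ.

l = 3, |L| = 2√3 ℏ ≈ 3.464ℏ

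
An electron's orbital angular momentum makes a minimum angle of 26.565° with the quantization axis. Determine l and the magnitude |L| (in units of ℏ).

l = 4, |L| = 2√5 ℏ ≈ 4.472ℏ

At minimum angle, m_l = l, so cos θ = l/√(l(l+1)); cos²θ = l/(l+1) = 0.8000.
Solving: l = 4.
Then |L| = ℏ√(4·5) = 2√5 ℏ.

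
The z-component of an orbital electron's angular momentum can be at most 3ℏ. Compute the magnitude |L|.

Since max m_l = l, l = 3.
Then |L| = ℏ√(3·4) = 2√3 ℏ.

|L| = 2√3 ℏ ≈ 3.464ℏ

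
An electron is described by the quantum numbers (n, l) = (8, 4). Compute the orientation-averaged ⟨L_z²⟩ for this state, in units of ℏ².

m_l ∈ {-4, -3, -2, -1, 0, 1, 2, 3, 4}.
Average of L_z² over 9 states: 60/9 ℏ² = 6.667 ℏ².

⟨L_z²⟩ = 6.667 ℏ²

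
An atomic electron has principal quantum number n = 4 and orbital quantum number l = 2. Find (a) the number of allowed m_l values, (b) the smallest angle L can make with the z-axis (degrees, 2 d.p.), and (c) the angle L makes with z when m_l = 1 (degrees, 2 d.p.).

5 values; θ_min ≈ 35.26°; θ(m_l=1) ≈ 65.91°

There are 2l+1 = 5 values of m_l.
cos θ_min = 2/√6, so θ_min ≈ 35.26°.
For m_l = 1: cos θ = 1/√6, θ ≈ 65.91°.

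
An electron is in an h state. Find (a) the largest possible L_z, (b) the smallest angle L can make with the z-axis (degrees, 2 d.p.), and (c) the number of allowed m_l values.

For an h orbital, l = 5.
L_z,max = lℏ = 5ℏ.
cos θ_min = 5/√30, so θ_min ≈ 24.09°.
There are 2l+1 = 11 values of m_l.

L_z,max = 5ℏ; θ_min ≈ 24.09°; 11 values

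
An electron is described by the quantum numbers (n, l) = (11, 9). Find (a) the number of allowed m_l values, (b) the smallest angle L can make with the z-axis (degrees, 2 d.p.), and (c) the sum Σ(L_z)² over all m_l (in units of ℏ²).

There are 2l+1 = 19 values of m_l.
cos θ_min = 9/√90, so θ_min ≈ 18.43°.
Σ m_l² = 570, so Σ(L_z)² = 570 ℏ².

19 values; θ_min ≈ 18.43°; Σ(L_z)² = 570 ℏ²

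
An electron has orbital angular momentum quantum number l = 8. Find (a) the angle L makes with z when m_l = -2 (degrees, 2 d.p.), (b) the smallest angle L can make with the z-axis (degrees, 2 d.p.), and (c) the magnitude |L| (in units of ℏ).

θ(m_l=-2) ≈ 103.63°; θ_min ≈ 19.47°; |L| = 6√2 ℏ ≈ 8.485ℏ

For m_l = -2: cos θ = -2/√72, θ ≈ 103.63°.
cos θ_min = 8/√72, so θ_min ≈ 19.47°.
|L| = ℏ√(8·9) = 6√2 ℏ ≈ 8.485ℏ.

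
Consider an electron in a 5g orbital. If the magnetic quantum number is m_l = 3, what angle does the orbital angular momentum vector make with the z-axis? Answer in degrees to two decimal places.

θ ≈ 47.87°

5g means n = 5, l = 4.
|L| = √(l(l+1)) ℏ = 2√5 ℏ.
L_z = m_l ℏ = 3ℏ.
cos θ = L_z/|L| = 3/√20, so θ ≈ 47.87°.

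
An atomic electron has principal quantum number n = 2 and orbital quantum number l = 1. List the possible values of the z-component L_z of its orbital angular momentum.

L_z = m_l ℏ with m_l ranging from −l to +l in integer steps.
For l = 1: m_l ∈ {-1, 0, 1}.

L_z ∈ {−ℏ, 0, ℏ}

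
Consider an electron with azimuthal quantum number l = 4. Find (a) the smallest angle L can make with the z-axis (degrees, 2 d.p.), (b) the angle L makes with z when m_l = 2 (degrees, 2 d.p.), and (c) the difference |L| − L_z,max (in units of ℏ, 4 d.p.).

cos θ_min = 4/√20, so θ_min ≈ 26.57°.
For m_l = 2: cos θ = 2/√20, θ ≈ 63.43°.
|L| − L_z,max = (2√5 − 4)ℏ ≈ 0.4721ℏ.

θ_min ≈ 26.57°; θ(m_l=2) ≈ 63.43°; |L|−L_z,max ≈ 0.4721ℏ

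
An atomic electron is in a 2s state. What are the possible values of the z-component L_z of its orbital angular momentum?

For 2s, l = 0.
L_z = m_l ℏ with m_l ranging from −l to +l in integer steps.
For l = 0: m_l ∈ {0}.

L_z ∈ {0}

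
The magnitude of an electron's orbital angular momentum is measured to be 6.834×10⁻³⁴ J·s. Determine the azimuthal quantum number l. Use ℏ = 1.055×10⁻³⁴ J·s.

l = 6

Dividing by ℏ: |L|/ℏ ≈ 6.478.
(|L|/ℏ)² = l(l+1) ≈ 41.96 ⇒ l = 6.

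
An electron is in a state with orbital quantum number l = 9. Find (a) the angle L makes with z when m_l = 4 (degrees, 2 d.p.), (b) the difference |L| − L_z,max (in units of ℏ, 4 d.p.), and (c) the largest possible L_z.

θ(m_l=4) ≈ 65.06°; |L|−L_z,max ≈ 0.4868ℏ; L_z,max = 9ℏ

For m_l = 4: cos θ = 4/√90, θ ≈ 65.06°.
|L| − L_z,max = (3√10 − 9)ℏ ≈ 0.4868ℏ.
L_z,max = lℏ = 9ℏ.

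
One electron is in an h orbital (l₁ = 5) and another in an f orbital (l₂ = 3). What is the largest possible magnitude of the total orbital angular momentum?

L runs from |5 − 3| = 2 to 5 + 3 = 8.
Allowed values: L = 2, 3, 4, 5, 6, 7, 8.
The largest magnitude corresponds to L = 8: |L_tot| = ℏ√(8·9) = 6√2 ℏ.

|L_tot|_max = 6√2 ℏ ≈ 8.485ℏ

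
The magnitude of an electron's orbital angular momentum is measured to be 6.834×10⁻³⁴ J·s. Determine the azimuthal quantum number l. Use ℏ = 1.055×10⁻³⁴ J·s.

l = 6

Dividing by ℏ: |L|/ℏ ≈ 6.478.
(|L|/ℏ)² = l(l+1) ≈ 41.96 ⇒ l = 6.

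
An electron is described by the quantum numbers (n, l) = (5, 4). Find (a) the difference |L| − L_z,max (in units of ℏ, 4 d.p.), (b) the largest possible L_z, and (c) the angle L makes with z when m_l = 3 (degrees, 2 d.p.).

|L|−L_z,max ≈ 0.4721ℏ; L_z,max = 4ℏ; θ(m_l=3) ≈ 47.87°

|L| − L_z,max = (2√5 − 4)ℏ ≈ 0.4721ℏ.
L_z,max = lℏ = 4ℏ.
For m_l = 3: cos θ = 3/√20, θ ≈ 47.87°.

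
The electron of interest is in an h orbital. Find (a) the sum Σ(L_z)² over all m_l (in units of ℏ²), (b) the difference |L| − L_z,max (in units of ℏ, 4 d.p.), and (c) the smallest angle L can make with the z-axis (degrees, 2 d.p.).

H corresponds to l = 5.
Σ m_l² = 110, so Σ(L_z)² = 110 ℏ².
|L| − L_z,max = (√30 − 5)ℏ ≈ 0.4772ℏ.
cos θ_min = 5/√30, so θ_min ≈ 24.09°.

Σ(L_z)² = 110 ℏ²; |L|−L_z,max ≈ 0.4772ℏ; θ_min ≈ 24.09°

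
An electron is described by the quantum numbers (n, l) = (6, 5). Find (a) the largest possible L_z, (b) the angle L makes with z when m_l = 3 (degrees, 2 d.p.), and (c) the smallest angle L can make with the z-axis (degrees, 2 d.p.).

L_z,max = 5ℏ; θ(m_l=3) ≈ 56.79°; θ_min ≈ 24.09°

L_z,max = lℏ = 5ℏ.
For m_l = 3: cos θ = 3/√30, θ ≈ 56.79°.
cos θ_min = 5/√30, so θ_min ≈ 24.09°.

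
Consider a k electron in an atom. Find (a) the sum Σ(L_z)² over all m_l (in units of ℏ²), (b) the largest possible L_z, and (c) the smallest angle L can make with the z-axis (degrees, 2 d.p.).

Σ(L_z)² = 280 ℏ²; L_z,max = 7ℏ; θ_min ≈ 20.70°

A k state has l = 7.
Σ m_l² = 280, so Σ(L_z)² = 280 ℏ².
L_z,max = lℏ = 7ℏ.
cos θ_min = 7/√56, so θ_min ≈ 20.70°.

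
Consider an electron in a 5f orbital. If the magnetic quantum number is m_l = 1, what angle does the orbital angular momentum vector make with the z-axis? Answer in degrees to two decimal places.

θ ≈ 73.22°

For 5f, l = 3.
|L|² = l(l+1)ℏ² = 12ℏ², so |L| = 2√3 ℏ.
L_z = m_l ℏ = 1ℏ.
cos θ = L_z/|L| = 1/√12, so θ ≈ 73.22°.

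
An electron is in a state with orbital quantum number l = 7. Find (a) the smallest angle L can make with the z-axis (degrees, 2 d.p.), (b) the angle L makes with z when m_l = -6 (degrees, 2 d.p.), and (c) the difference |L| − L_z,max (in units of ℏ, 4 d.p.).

cos θ_min = 7/√56, so θ_min ≈ 20.70°.
For m_l = -6: cos θ = -6/√56, θ ≈ 143.30°.
|L| − L_z,max = (2√14 − 7)ℏ ≈ 0.4833ℏ.

θ_min ≈ 20.70°; θ(m_l=-6) ≈ 143.30°; |L|−L_z,max ≈ 0.4833ℏ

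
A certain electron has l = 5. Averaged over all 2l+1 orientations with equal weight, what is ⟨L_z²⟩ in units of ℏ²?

The allowed m_l values are -5, -4, -3, -2, -1, 0, 1, 2, 3, 4, 5.
⟨L_z²⟩ = ℏ²·(Σ m_l²)/(2l+1) = ℏ²·110/11 = 10ℏ².

⟨L_z²⟩ = 10 ℏ²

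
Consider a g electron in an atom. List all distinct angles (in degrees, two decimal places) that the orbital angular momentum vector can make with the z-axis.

A g state has l = 4.
|L| = √(l(l+1)) ℏ = 2√5 ℏ.
cos θ = m_l/√20 for each m_l ∈ {-4, -3, -2, -1, 0, 1, 2, 3, 4}.

θ ∈ {26.57°, 47.87°, 63.43°, 77.08°, 90.00°, 102.92°, 116.57°, 132.13°, 153.43°}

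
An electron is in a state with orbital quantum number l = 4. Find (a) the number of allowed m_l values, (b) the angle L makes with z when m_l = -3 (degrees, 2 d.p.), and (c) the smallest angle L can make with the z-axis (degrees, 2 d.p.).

There are 2l+1 = 9 values of m_l.
For m_l = -3: cos θ = -3/√20, θ ≈ 132.13°.
cos θ_min = 4/√20, so θ_min ≈ 26.57°.

9 values; θ(m_l=-3) ≈ 132.13°; θ_min ≈ 26.57°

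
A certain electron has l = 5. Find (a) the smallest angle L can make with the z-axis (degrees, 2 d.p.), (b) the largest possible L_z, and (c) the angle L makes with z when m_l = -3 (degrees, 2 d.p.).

cos θ_min = 5/√30, so θ_min ≈ 24.09°.
L_z,max = lℏ = 5ℏ.
For m_l = -3: cos θ = -3/√30, θ ≈ 123.21°.

θ_min ≈ 24.09°; L_z,max = 5ℏ; θ(m_l=-3) ≈ 123.21°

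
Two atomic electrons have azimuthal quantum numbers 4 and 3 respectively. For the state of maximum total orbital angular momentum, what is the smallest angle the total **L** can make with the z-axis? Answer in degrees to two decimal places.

θ_min ≈ 20.70°

Angular momentum addition gives L = |l₁ − l₂|, …, l₁ + l₂.
L ∈ {1, 2, 3, 4, 5, 6, 7}.
The maximum is L = 7, with |L_tot| = ℏ√(7·8) = 2√14 ℏ.
The minimum angle with z is arccos(7/√56) ≈ 20.70°.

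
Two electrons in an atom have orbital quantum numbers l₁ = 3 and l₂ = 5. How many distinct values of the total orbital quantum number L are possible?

7

By the triangle rule, |l₁ − l₂| ≤ L ≤ l₁ + l₂.
So L can be 2, 3, 4, 5, 6, 7, 8.
That is 7 values.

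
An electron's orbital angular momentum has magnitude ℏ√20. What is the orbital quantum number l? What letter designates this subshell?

|L| = ℏ√(l(l+1)), so l(l+1) = 20.
The positive root is l = 4.

l = 4 (g orbital)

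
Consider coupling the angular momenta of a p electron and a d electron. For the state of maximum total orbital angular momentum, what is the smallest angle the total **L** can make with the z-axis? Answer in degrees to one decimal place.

The total orbital quantum number L ranges from |l₁ − l₂| to l₁ + l₂ in integer steps.
L ∈ {1, 2, 3}.
The maximum is L = 3, with |L_tot| = ℏ√(3·4) = 2√3 ℏ.
The minimum angle with z is arccos(3/√12) ≈ 30.0°.

θ_min ≈ 30.0°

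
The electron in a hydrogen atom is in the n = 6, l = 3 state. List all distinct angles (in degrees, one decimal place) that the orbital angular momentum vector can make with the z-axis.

|L| = √(l(l+1)) ℏ = 2√3 ℏ.
cos θ = m_l/√12 for each m_l ∈ {-3, -2, -1, 0, 1, 2, 3}.

θ ∈ {30.0°, 54.7°, 73.2°, 90.0°, 106.8°, 125.3°, 150.0°}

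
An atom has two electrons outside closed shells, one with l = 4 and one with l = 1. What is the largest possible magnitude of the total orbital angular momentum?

Angular momentum addition gives L = |l₁ − l₂|, …, l₁ + l₂.
So L can be 3, 4, 5.
The largest magnitude corresponds to L = 5: |L_tot| = ℏ√(5·6) = √30 ℏ.

|L_tot|_max = √30 ℏ ≈ 5.477ℏ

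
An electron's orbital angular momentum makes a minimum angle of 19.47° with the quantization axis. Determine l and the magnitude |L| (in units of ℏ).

cos²θ_min = l/(l+1) = 0.8889.
Solving: l = 8.
Then |L| = ℏ√(8·9) = 6√2 ℏ.

l = 8, |L| = 6√2 ℏ ≈ 8.485ℏ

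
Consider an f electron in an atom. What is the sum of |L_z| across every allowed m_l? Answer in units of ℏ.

For an f orbital, l = 3.
m_l runs from −3 to 3, i.e. {-3, -2, -1, 0, 1, 2, 3}.
Σ|m_l| = 2·3(3+1)/2 = 12.

Σ|L_z| = 12 ℏ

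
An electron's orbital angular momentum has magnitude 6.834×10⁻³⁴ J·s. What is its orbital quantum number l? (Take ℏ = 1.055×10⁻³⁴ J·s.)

|L|/ℏ = (6.834×10⁻³⁴)/(1.055×10⁻³⁴) ≈ 6.478.
l(l+1) ≈ 6.478² ≈ 41.96, so l = 6.

l = 6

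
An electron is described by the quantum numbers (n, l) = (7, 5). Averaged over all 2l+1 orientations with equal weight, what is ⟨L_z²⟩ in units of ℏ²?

m_l ∈ {-5, -4, -3, -2, -1, 0, 1, 2, 3, 4, 5}.
⟨L_z²⟩ = ℏ²·l(l+1)/3 = 10ℏ².

⟨L_z²⟩ = 10 ℏ²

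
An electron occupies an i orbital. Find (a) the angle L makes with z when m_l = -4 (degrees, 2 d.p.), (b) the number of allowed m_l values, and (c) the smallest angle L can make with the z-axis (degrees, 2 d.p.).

For an i orbital, l = 6.
For m_l = -4: cos θ = -4/√42, θ ≈ 128.11°.
There are 2l+1 = 13 values of m_l.
cos θ_min = 6/√42, so θ_min ≈ 22.21°.

θ(m_l=-4) ≈ 128.11°; 13 values; θ_min ≈ 22.21°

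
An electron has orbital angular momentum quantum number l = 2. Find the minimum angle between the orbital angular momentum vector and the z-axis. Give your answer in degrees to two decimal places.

θ_min ≈ 35.26°

|L| = √(l(l+1)) ℏ = √6 ℏ.
The smallest angle corresponds to the largest L_z, i.e. m_l = l = 2, giving L_z = 2ℏ.
cos θ_min = 2/√6, so θ_min ≈ 35.26°.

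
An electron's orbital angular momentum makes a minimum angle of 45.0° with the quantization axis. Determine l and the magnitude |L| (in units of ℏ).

l = 1, |L| = √2 ℏ ≈ 1.414ℏ

At minimum angle, m_l = l, so cos θ = l/√(l(l+1)); cos²θ = l/(l+1) = 0.5000.
Solving: l = 1.
Then |L| = ℏ√(1·2) = √2 ℏ.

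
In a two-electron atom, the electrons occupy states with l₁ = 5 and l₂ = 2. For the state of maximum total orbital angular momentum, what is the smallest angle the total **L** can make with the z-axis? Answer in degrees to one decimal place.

θ_min ≈ 20.7°

L runs from |5 − 2| = 3 to 5 + 2 = 7.
So L can be 3, 4, 5, 6, 7.
The maximum is L = 7, with |L_tot| = ℏ√(7·8) = 2√14 ℏ.
The minimum angle with z is arccos(7/√56) ≈ 20.7°.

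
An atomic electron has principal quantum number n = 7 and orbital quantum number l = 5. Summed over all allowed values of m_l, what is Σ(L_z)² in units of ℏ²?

Σ(L_z)² = 110 ℏ²

m_l ∈ {-5, -4, -3, -2, -1, 0, 1, 2, 3, 4, 5}.
Σ m_l² = 2·(1 + 4 + 9 + 16 + 25) = 110.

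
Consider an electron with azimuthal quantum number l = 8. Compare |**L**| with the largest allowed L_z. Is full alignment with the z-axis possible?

No: L_z,max = 8ℏ < |L| = 6√2 ℏ ≈ 8.485ℏ

|L| = 6√2 ℏ ≈ 8.4853ℏ, while L_z,max = lℏ = 8ℏ.
Since |L| > L_z,max, the vector can never point exactly along z; the closest it comes is θ_min = arccos(8/√72) ≈ 19.5°.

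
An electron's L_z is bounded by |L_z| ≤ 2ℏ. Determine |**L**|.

|L| = √6 ℏ ≈ 2.449ℏ

Since max m_l = l, l = 2.
Then |L| = ℏ√(2·3) = √6 ℏ.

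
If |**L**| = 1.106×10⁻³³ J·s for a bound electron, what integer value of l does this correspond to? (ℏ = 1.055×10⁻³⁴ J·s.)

l = 10

In units of ℏ, |L| ≈ 10.483.
(|L|/ℏ)² = l(l+1) ≈ 109.90 ⇒ l = 10.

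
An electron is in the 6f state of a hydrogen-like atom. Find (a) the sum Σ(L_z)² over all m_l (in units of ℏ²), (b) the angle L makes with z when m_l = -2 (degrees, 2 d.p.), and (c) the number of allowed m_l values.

Σ(L_z)² = 28 ℏ²; θ(m_l=-2) ≈ 125.26°; 7 values

The 6f subshell has l = 3.
Σ m_l² = 28, so Σ(L_z)² = 28 ℏ².
For m_l = -2: cos θ = -2/√12, θ ≈ 125.26°.
There are 2l+1 = 7 values of m_l.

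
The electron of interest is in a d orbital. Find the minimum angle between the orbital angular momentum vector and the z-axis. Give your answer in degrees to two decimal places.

θ_min ≈ 35.26°

For a d orbital, l = 2.
|L| = ℏ√(l(l+1)) = √6 ℏ.
The smallest angle corresponds to the largest L_z, i.e. m_l = l = 2, giving L_z = 2ℏ.
cos θ_min = 2/√6, so θ_min ≈ 35.26°.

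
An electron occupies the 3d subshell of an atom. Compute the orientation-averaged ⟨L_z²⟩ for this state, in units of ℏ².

The 3d subshell has l = 2.
m_l ∈ {-2, -1, 0, 1, 2}.
⟨L_z²⟩ = ℏ²·(Σ m_l²)/(2l+1) = ℏ²·10/5 = 2ℏ².

⟨L_z²⟩ = 2 ℏ²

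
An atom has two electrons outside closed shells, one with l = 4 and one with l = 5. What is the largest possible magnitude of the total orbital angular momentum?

|L_tot|_max = 3√10 ℏ ≈ 9.487ℏ

L runs from |4 − 5| = 1 to 4 + 5 = 9.
L ∈ {1, 2, 3, 4, 5, 6, 7, 8, 9}.
The largest magnitude corresponds to L = 9: |L_tot| = ℏ√(9·10) = 3√10 ℏ.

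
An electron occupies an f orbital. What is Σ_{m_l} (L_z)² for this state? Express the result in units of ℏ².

The letter f corresponds to l = 3.
The allowed m_l values are -3, -2, -1, 0, 1, 2, 3.
Σ m_l² = l(l+1)(2l+1)/3 = 3·4·7/3 = 28.

Σ(L_z)² = 28 ℏ²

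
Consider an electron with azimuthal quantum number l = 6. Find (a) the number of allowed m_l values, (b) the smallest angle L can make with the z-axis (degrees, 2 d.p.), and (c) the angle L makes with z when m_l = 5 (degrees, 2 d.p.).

There are 2l+1 = 13 values of m_l.
cos θ_min = 6/√42, so θ_min ≈ 22.21°.
For m_l = 5: cos θ = 5/√42, θ ≈ 39.51°.

13 values; θ_min ≈ 22.21°; θ(m_l=5) ≈ 39.51°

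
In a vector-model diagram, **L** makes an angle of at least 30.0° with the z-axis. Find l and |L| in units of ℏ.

l = 3, |L| = 2√3 ℏ ≈ 3.464ℏ

cos²θ_min = l/(l+1) = 0.7500.
l = cos²θ/sin²θ ≈ 3.
Then |L| = ℏ√(3·4) = 2√3 ℏ.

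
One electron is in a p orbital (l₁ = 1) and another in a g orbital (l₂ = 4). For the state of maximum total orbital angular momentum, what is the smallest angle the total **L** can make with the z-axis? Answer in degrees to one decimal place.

θ_min ≈ 24.1°

L runs from |1 − 4| = 3 to 1 + 4 = 5.
L ∈ {3, 4, 5}.
The maximum is L = 5, with |L_tot| = ℏ√(5·6) = √30 ℏ.
The minimum angle with z is arccos(5/√30) ≈ 24.1°.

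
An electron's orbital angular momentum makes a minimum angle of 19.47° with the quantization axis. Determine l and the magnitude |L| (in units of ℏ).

cos θ_min = l/√(l(l+1)) = √(l/(l+1)), so l/(l+1) = cos²(19.47°) = 0.8889.
l = cos²θ/sin²θ ≈ 8.
Then |L| = ℏ√(8·9) = 6√2 ℏ.

l = 8, |L| = 6√2 ℏ ≈ 8.485ℏ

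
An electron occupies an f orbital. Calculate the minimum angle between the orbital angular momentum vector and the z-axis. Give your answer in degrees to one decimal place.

θ_min ≈ 30.0°

The letter f corresponds to l = 3.
|L|² = l(l+1)ℏ² = 12ℏ², so |L| = 2√3 ℏ.
The smallest angle corresponds to the largest L_z, i.e. m_l = l = 3, giving L_z = 3ℏ.
cos θ_min = 3/√12, so θ_min ≈ 30.0°.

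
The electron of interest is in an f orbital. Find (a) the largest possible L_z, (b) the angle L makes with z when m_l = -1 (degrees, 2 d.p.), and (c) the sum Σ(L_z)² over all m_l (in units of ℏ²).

F corresponds to l = 3.
L_z,max = lℏ = 3ℏ.
For m_l = -1: cos θ = -1/√12, θ ≈ 106.78°.
Σ m_l² = 28, so Σ(L_z)² = 28 ℏ².

L_z,max = 3ℏ; θ(m_l=-1) ≈ 106.78°; Σ(L_z)² = 28 ℏ²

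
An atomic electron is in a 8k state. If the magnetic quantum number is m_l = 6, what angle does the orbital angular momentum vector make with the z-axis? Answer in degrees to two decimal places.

θ ≈ 36.70°

For 8k, l = 7.
|L|² = l(l+1)ℏ² = 56ℏ², so |L| = 2√14 ℏ.
L_z = m_l ℏ = 6ℏ.
cos θ = L_z/|L| = 6/√56, so θ ≈ 36.70°.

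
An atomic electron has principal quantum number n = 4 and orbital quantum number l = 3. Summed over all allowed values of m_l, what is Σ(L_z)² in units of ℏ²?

Σ(L_z)² = 28 ℏ²

m_l runs from −3 to 3, i.e. {-3, -2, -1, 0, 1, 2, 3}.
Σ m_l² = 2·(1 + 4 + 9) = 28.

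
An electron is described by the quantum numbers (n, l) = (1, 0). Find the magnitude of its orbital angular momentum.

|L| = 0

|L| = ℏ√(l(l+1)) = ℏ√0 = 0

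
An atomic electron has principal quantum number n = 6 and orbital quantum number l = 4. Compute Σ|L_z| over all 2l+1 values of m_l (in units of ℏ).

Σ|L_z| = 20 ℏ

m_l ∈ {-4, -3, -2, -1, 0, 1, 2, 3, 4}.
Σ|m_l| = l(l+1) = 20.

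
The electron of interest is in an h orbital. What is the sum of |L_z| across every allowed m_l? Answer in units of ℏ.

An h state has l = 5.
The allowed m_l values are -5, -4, -3, -2, -1, 0, 1, 2, 3, 4, 5.
Σ|m_l| = 2·5(5+1)/2 = 30.

Σ|L_z| = 30 ℏ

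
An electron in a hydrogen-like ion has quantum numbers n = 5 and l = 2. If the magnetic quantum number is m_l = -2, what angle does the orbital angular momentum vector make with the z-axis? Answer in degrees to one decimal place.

θ ≈ 144.7°

|L| = √(l(l+1)) ℏ = √6 ℏ.
L_z = m_l ℏ = −2ℏ.
cos θ = L_z/|L| = -2/√6, so θ ≈ 144.7°.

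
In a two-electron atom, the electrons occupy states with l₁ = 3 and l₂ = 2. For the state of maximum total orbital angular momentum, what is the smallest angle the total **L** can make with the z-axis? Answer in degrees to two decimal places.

The total orbital quantum number L ranges from |l₁ − l₂| to l₁ + l₂ in integer steps.
So L can be 1, 2, 3, 4, 5.
The maximum is L = 5, with |L_tot| = ℏ√(5·6) = √30 ℏ.
The minimum angle with z is arccos(5/√30) ≈ 24.09°.

θ_min ≈ 24.09°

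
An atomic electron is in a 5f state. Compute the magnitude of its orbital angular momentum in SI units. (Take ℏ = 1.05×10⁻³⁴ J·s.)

|L| = 3.64×10⁻³⁴ J·s

The 5f subshell has l = 3.
|L| = ℏ√(l(l+1)) = ℏ√(3·4) = 2√3 ℏ
Numerically, |L| = 3.464 × (1.05×10⁻³⁴ J·s) = 3.64×10⁻³⁴ J·s.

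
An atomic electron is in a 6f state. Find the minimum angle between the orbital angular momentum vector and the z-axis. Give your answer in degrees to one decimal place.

The 6f subshell has l = 3.
|L|² = l(l+1)ℏ² = 12ℏ², so |L| = 2√3 ℏ.
The smallest angle corresponds to the largest L_z, i.e. m_l = l = 3, giving L_z = 3ℏ.
cos θ_min = 3/√12, so θ_min ≈ 30.0°.

θ_min ≈ 30.0°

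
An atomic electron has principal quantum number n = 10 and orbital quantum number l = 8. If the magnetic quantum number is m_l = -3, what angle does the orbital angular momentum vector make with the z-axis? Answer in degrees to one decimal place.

|L|² = l(l+1)ℏ² = 72ℏ², so |L| = 6√2 ℏ.
L_z = m_l ℏ = −3ℏ.
cos θ = L_z/|L| = -3/√72, so θ ≈ 110.7°.

θ ≈ 110.7°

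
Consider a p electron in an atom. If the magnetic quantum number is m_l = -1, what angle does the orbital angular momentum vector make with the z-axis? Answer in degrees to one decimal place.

θ ≈ 135.0°

For a p orbital, l = 1.
|L|² = l(l+1)ℏ² = 2ℏ², so |L| = √2 ℏ.
L_z = m_l ℏ = −1ℏ.
cos θ = L_z/|L| = -1/√2, so θ ≈ 135.0°.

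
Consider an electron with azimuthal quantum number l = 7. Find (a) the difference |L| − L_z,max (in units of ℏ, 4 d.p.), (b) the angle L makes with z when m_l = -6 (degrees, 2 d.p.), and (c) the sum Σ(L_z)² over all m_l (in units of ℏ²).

|L| − L_z,max = (2√14 − 7)ℏ ≈ 0.4833ℏ.
For m_l = -6: cos θ = -6/√56, θ ≈ 143.30°.
Σ m_l² = 280, so Σ(L_z)² = 280 ℏ².

|L|−L_z,max ≈ 0.4833ℏ; θ(m_l=-6) ≈ 143.30°; Σ(L_z)² = 280 ℏ²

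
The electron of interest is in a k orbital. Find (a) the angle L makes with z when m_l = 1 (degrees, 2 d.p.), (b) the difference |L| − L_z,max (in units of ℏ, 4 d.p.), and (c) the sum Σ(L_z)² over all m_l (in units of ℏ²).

θ(m_l=1) ≈ 82.32°; |L|−L_z,max ≈ 0.4833ℏ; Σ(L_z)² = 280 ℏ²

For a k orbital, l = 7.
For m_l = 1: cos θ = 1/√56, θ ≈ 82.32°.
|L| − L_z,max = (2√14 − 7)ℏ ≈ 0.4833ℏ.
Σ m_l² = 280, so Σ(L_z)² = 280 ℏ².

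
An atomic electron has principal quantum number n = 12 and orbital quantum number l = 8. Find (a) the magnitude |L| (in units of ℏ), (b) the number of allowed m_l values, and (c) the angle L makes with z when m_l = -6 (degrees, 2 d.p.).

|L| = ℏ√(8·9) = 6√2 ℏ ≈ 8.485ℏ.
There are 2l+1 = 17 values of m_l.
For m_l = -6: cos θ = -6/√72, θ ≈ 135.00°.

|L| = 6√2 ℏ ≈ 8.485ℏ; 17 values; θ(m_l=-6) ≈ 135.00°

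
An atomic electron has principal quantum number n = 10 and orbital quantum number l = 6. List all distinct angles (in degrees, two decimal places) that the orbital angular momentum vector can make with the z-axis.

θ ∈ {22.21°, 39.51°, 51.89°, 62.42°, 72.02°, 81.12°, 90.00°, 98.88°, 107.98°, 117.58°, 128.11°, 140.49°, 157.79°}

|L| = ℏ√(l(l+1)) = √42 ℏ.
cos θ = m_l/√42 for each m_l ∈ {-6, -5, -4, -3, -2, -1, 0, 1, 2, 3, 4, 5, 6}.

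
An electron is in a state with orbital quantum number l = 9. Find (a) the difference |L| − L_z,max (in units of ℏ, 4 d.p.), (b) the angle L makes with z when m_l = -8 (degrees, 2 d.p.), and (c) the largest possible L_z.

|L|−L_z,max ≈ 0.4868ℏ; θ(m_l=-8) ≈ 147.49°; L_z,max = 9ℏ

|L| − L_z,max = (3√10 − 9)ℏ ≈ 0.4868ℏ.
For m_l = -8: cos θ = -8/√90, θ ≈ 147.49°.
L_z,max = lℏ = 9ℏ.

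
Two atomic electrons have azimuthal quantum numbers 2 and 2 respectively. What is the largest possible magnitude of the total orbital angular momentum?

|L_tot|_max = 2√5 ℏ ≈ 4.472ℏ

Angular momentum addition gives L = |l₁ − l₂|, …, l₁ + l₂.
So L can be 0, 1, 2, 3, 4.
The largest magnitude corresponds to L = 4: |L_tot| = ℏ√(4·5) = 2√5 ℏ.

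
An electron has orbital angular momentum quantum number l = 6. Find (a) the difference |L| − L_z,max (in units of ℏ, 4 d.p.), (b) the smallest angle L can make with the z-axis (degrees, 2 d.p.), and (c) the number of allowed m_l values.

|L| − L_z,max = (√42 − 6)ℏ ≈ 0.4807ℏ.
cos θ_min = 6/√42, so θ_min ≈ 22.21°.
There are 2l+1 = 13 values of m_l.

|L|−L_z,max ≈ 0.4807ℏ; θ_min ≈ 22.21°; 13 values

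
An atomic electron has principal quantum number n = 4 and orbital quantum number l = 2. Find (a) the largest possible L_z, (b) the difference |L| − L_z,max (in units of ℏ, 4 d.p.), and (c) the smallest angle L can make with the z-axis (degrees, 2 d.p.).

L_z,max = lℏ = 2ℏ.
|L| − L_z,max = (√6 − 2)ℏ ≈ 0.4495ℏ.
cos θ_min = 2/√6, so θ_min ≈ 35.26°.

L_z,max = 2ℏ; |L|−L_z,max ≈ 0.4495ℏ; θ_min ≈ 35.26°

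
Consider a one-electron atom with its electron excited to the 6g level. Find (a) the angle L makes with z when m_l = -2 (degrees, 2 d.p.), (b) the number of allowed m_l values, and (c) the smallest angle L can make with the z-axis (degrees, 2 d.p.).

The 6g level has l = 4.
For m_l = -2: cos θ = -2/√20, θ ≈ 116.57°.
There are 2l+1 = 9 values of m_l.
cos θ_min = 4/√20, so θ_min ≈ 26.57°.

θ(m_l=-2) ≈ 116.57°; 9 values; θ_min ≈ 26.57°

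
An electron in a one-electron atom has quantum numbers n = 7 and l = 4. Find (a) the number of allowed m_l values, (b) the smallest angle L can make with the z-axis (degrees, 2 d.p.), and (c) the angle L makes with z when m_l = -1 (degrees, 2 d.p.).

There are 2l+1 = 9 values of m_l.
cos θ_min = 4/√20, so θ_min ≈ 26.57°.
For m_l = -1: cos θ = -1/√20, θ ≈ 102.92°.

9 values; θ_min ≈ 26.57°; θ(m_l=-1) ≈ 102.92°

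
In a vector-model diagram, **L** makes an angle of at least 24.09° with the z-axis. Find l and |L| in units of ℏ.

l = 5, |L| = √30 ℏ ≈ 5.477ℏ

cos²θ_min = l/(l+1) = 0.8334.
l = cos²θ/sin²θ ≈ 5.
Then |L| = ℏ√(5·6) = √30 ℏ.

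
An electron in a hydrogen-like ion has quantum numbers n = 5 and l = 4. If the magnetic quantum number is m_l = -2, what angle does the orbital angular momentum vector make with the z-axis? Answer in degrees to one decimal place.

|L| = ℏ√(l(l+1)) = 2√5 ℏ.
L_z = m_l ℏ = −2ℏ.
cos θ = L_z/|L| = -2/√20, so θ ≈ 116.6°.

θ ≈ 116.6°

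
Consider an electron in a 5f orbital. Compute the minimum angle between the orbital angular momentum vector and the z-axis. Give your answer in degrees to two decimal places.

For 5f, l = 3.
|L|² = l(l+1)ℏ² = 12ℏ², so |L| = 2√3 ℏ.
The smallest angle corresponds to the largest L_z, i.e. m_l = l = 3, giving L_z = 3ℏ.
cos θ_min = 3/√12, so θ_min ≈ 30.00°.

θ_min ≈ 30.00°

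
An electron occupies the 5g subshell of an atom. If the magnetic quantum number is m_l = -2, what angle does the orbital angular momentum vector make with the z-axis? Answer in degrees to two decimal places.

θ ≈ 116.57°

5g means n = 5, l = 4.
|L| = ℏ√(l(l+1)) = 2√5 ℏ.
L_z = m_l ℏ = −2ℏ.
cos θ = L_z/|L| = -2/√20, so θ ≈ 116.57°.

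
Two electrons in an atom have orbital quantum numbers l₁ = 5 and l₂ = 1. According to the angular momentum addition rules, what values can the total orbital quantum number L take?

L = 4, 5, 6

The total orbital quantum number L ranges from |l₁ − l₂| to l₁ + l₂ in integer steps.
So L can be 4, 5, 6.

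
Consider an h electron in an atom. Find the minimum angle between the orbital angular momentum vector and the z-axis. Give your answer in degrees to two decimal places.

An h state has l = 5.
|L| = ℏ√(l(l+1)) = √30 ℏ.
The smallest angle corresponds to the largest L_z, i.e. m_l = l = 5, giving L_z = 5ℏ.
cos θ_min = 5/√30, so θ_min ≈ 24.09°.

θ_min ≈ 24.09°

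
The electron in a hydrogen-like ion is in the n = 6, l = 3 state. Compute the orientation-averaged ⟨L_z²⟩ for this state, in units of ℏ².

m_l ∈ {-3, -2, -1, 0, 1, 2, 3}.
⟨L_z²⟩ = ℏ²·(Σ m_l²)/(2l+1) = ℏ²·28/7 = 4ℏ².

⟨L_z²⟩ = 4 ℏ²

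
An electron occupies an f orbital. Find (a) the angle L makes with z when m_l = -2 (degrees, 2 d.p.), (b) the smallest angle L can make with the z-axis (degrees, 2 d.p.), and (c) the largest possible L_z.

θ(m_l=-2) ≈ 125.26°; θ_min ≈ 30.00°; L_z,max = 3ℏ

For an f orbital, l = 3.
For m_l = -2: cos θ = -2/√12, θ ≈ 125.26°.
cos θ_min = 3/√12, so θ_min ≈ 30.00°.
L_z,max = lℏ = 3ℏ.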